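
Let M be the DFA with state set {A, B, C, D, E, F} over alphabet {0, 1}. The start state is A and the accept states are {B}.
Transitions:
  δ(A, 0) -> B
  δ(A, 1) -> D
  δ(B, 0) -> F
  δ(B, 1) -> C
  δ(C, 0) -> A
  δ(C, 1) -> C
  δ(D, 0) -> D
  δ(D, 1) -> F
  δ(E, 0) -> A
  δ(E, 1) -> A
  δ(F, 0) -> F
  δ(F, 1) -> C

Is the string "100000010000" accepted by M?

A --1--> D
D --0--> D
D --0--> D
D --0--> D
D --0--> D
D --0--> D
D --0--> D
D --1--> F
F --0--> F
F --0--> F
F --0--> F
F --0--> F
End in state F, which is not an accepting state.

rejected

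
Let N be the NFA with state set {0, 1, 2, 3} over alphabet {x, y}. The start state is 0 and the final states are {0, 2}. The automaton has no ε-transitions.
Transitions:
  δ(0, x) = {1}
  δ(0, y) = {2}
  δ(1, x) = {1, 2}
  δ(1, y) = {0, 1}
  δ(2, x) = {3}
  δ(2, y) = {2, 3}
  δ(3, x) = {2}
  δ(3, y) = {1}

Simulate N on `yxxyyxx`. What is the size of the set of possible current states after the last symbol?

Start: {0}
read y: {2}
read x: {3}
read x: {2}
read y: {2, 3}
read y: {1, 2, 3}
read x: {1, 2, 3}
read x: {1, 2, 3}
Final reachable set {1, 2, 3} has 3 states.

3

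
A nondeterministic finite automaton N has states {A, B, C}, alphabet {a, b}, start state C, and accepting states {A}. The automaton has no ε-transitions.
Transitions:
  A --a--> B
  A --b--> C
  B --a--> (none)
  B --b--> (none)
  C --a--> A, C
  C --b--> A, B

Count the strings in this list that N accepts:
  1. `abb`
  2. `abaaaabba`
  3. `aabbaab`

`abb`: accepted
`abaaaabba`: accepted
`aabbaab`: accepted

3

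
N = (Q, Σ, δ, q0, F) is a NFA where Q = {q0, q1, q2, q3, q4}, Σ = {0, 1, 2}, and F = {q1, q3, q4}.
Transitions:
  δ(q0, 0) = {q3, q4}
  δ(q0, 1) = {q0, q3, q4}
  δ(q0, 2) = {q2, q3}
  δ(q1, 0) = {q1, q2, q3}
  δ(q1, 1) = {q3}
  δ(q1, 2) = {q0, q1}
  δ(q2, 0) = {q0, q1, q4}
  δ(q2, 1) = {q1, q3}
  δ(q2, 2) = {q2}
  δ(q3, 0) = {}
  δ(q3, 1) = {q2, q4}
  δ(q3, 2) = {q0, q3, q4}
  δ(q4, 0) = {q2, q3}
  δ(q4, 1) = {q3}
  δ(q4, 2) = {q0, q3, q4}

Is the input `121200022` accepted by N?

accepted

Start: {q0}
read 1: {q0, q3, q4}
read 2: {q0, q2, q3, q4}
read 1: {q0, q1, q2, q3, q4}
read 2: {q0, q1, q2, q3, q4}
read 0: {q0, q1, q2, q3, q4}
read 0: {q0, q1, q2, q3, q4}
read 0: {q0, q1, q2, q3, q4}
read 2: {q0, q1, q2, q3, q4}
read 2: {q0, q1, q2, q3, q4}
Reachable ∩ accepting = {q1, q3, q4} — nonempty.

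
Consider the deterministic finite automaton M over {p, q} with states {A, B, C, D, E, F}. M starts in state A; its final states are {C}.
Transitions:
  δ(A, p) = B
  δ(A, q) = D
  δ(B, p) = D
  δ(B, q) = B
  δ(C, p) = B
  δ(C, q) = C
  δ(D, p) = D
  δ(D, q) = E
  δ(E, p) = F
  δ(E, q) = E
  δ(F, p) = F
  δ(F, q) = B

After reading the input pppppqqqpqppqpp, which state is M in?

A --p--> B
B --p--> D
D --p--> D
D --p--> D
D --p--> D
D --q--> E
E --q--> E
E --q--> E
E --p--> F
F --q--> B
B --p--> D
D --p--> D
D --q--> E
E --p--> F
F --p--> F

F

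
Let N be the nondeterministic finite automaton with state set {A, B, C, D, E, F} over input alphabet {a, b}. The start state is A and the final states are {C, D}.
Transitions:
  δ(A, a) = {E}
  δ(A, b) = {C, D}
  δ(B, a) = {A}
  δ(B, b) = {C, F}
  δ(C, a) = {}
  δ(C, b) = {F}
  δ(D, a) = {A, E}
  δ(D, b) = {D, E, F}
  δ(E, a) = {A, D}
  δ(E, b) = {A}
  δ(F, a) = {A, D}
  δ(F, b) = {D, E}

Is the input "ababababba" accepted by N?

rejected

Start: {A}
read a: {E}
read b: {A}
read a: {E}
read b: {A}
read a: {E}
read b: {A}
read a: {E}
read b: {A}
read b: {C, D}
read a: {A, E}
Reachable ∩ accepting = {} — empty.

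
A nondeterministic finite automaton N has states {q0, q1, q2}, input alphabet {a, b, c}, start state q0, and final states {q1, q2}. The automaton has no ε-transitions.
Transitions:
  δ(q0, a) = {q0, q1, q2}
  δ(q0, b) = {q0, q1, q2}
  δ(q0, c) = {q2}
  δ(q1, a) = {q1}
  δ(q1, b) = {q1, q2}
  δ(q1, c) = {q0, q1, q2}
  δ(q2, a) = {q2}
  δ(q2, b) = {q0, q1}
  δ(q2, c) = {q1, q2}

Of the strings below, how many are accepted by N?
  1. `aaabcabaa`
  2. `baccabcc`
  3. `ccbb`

`aaabcabaa`: accepted
`baccabcc`: accepted
`ccbb`: accepted

3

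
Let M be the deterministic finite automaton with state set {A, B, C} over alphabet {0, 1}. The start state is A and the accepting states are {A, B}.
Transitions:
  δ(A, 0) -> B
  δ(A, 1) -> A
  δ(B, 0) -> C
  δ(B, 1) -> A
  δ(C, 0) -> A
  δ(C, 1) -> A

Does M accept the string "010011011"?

A --0--> B
B --1--> A
A --0--> B
B --0--> C
C --1--> A
A --1--> A
A --0--> B
B --1--> A
A --1--> A
End in state A, which is an accepting state.

accepted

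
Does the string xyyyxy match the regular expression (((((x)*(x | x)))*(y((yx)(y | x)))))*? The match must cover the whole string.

xyyyxy cannot be split into zero or more pieces each matching ((((x)*(x|x)))*(y((yx)(y|x)))).

no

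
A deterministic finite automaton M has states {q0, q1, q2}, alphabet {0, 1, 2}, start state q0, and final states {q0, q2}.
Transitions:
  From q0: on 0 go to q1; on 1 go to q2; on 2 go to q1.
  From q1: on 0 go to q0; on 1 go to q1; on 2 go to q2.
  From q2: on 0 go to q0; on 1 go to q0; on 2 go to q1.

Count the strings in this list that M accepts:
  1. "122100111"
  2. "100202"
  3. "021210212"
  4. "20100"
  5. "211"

"122100111": accepted
"100202": rejected
"021210212": accepted
"20100": rejected
"211": rejected

2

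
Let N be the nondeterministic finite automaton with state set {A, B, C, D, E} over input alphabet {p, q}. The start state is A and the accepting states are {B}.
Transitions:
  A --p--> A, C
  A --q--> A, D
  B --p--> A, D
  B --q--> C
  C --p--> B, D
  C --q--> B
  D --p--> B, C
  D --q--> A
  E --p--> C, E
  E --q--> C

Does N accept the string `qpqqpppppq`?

accepted

Start: {A}
read q: {A, D}
read p: {A, B, C}
read q: {A, B, C, D}
read q: {A, B, C, D}
read p: {A, B, C, D}
read p: {A, B, C, D}
read p: {A, B, C, D}
read p: {A, B, C, D}
read p: {A, B, C, D}
read q: {A, B, C, D}
Reachable ∩ accepting = {B} — nonempty.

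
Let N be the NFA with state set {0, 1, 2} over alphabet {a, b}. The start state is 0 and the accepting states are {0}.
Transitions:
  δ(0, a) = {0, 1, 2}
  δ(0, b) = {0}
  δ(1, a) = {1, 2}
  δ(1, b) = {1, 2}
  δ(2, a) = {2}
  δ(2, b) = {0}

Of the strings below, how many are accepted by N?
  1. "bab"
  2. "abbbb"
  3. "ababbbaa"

3

"bab": accepted
"abbbb": accepted
"ababbbaa": accepted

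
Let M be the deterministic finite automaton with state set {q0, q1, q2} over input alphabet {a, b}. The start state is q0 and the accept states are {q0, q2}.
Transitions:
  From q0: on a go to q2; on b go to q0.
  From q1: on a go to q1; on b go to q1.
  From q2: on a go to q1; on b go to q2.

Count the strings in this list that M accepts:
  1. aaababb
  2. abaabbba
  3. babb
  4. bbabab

1

aaababb: rejected
abaabbba: rejected
babb: accepted
bbabab: rejected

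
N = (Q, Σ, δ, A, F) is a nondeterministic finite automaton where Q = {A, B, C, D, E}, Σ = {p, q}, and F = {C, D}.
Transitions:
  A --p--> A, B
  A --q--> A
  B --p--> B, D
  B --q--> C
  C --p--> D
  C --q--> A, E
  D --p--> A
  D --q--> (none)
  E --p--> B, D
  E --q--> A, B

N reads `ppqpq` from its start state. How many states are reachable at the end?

Start: {A}
read p: {A, B}
read p: {A, B, D}
read q: {A, C}
read p: {A, B, D}
read q: {A, C}
Final reachable set {A, C} has 2 states.

2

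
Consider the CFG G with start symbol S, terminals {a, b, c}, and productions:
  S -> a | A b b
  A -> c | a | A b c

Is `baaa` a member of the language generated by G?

no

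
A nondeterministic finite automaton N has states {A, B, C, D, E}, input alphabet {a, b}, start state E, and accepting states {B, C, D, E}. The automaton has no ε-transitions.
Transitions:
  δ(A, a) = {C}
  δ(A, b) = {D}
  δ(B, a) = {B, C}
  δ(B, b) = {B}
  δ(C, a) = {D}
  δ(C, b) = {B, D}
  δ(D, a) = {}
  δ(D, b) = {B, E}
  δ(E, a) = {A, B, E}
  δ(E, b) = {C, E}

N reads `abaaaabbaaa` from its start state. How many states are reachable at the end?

5

Start: {E}
read a: {A, B, E}
read b: {B, C, D, E}
read a: {A, B, C, D, E}
read a: {A, B, C, D, E}
read a: {A, B, C, D, E}
read a: {A, B, C, D, E}
read b: {B, C, D, E}
read b: {B, C, D, E}
read a: {A, B, C, D, E}
read a: {A, B, C, D, E}
read a: {A, B, C, D, E}
Final reachable set {A, B, C, D, E} has 5 states.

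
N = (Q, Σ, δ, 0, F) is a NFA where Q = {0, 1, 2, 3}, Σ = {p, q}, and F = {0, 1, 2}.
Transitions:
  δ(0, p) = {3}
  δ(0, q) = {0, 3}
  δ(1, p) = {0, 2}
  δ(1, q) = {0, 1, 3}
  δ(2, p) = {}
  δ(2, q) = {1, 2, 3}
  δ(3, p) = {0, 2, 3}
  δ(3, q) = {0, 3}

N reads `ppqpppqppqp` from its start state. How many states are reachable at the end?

Start: {0}
read p: {3}
read p: {0, 2, 3}
read q: {0, 1, 2, 3}
read p: {0, 2, 3}
read p: {0, 2, 3}
read p: {0, 2, 3}
read q: {0, 1, 2, 3}
read p: {0, 2, 3}
read p: {0, 2, 3}
read q: {0, 1, 2, 3}
read p: {0, 2, 3}
Final reachable set {0, 2, 3} has 3 states.

3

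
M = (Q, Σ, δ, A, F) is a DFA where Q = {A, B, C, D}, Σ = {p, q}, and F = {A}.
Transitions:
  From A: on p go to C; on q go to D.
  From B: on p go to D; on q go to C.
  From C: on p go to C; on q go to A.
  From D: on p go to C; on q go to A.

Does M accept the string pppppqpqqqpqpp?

rejected

A --p--> C
C --p--> C
C --p--> C
C --p--> C
C --p--> C
C --q--> A
A --p--> C
C --q--> A
A --q--> D
D --q--> A
A --p--> C
C --q--> A
A --p--> C
C --p--> C
End in state C, which is not an accepting state.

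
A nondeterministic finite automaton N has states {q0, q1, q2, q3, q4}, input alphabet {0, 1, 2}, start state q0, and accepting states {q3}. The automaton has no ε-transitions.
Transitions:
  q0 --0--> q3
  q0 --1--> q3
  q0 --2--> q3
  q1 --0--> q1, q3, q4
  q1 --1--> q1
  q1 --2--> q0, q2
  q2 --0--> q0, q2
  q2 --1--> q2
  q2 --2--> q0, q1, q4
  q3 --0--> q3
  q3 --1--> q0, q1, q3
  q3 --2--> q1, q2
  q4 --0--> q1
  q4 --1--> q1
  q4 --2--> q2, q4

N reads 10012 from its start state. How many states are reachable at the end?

Start: {q0}
read 1: {q3}
read 0: {q3}
read 0: {q3}
read 1: {q0, q1, q3}
read 2: {q0, q1, q2, q3}
Final reachable set {q0, q1, q2, q3} has 4 states.

4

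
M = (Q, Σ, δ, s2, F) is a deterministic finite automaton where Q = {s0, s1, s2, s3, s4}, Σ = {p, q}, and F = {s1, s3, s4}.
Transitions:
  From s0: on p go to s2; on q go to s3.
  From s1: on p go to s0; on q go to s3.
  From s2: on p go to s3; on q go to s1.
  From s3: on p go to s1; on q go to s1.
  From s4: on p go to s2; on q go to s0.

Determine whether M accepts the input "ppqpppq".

accepted

s2 --p--> s3
s3 --p--> s1
s1 --q--> s3
s3 --p--> s1
s1 --p--> s0
s0 --p--> s2
s2 --q--> s1
End in state s1, which is an accepting state.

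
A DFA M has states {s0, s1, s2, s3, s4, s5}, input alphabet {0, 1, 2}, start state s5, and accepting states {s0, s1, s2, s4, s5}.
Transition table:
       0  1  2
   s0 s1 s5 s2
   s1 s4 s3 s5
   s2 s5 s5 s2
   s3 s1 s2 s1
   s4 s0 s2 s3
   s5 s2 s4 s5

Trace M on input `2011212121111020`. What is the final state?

s5

s5 --2--> s5
s5 --0--> s2
s2 --1--> s5
s5 --1--> s4
s4 --2--> s3
s3 --1--> s2
s2 --2--> s2
s2 --1--> s5
s5 --2--> s5
s5 --1--> s4
s4 --1--> s2
s2 --1--> s5
s5 --1--> s4
s4 --0--> s0
s0 --2--> s2
s2 --0--> s5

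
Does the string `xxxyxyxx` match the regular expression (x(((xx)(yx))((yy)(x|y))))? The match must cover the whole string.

no

No split of xxxyxyxx into u·v has x matching u and (((xx)(yx))((yy)(x|y))) matching v.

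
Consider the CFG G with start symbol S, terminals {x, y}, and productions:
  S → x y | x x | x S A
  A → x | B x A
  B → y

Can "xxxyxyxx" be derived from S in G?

S ⇒ xSA ⇒ xxxA ⇒ xxxBxA ⇒ xxxyxA ⇒ xxxyxBxA ⇒ xxxyxyxA ⇒ xxxyxyxx

yes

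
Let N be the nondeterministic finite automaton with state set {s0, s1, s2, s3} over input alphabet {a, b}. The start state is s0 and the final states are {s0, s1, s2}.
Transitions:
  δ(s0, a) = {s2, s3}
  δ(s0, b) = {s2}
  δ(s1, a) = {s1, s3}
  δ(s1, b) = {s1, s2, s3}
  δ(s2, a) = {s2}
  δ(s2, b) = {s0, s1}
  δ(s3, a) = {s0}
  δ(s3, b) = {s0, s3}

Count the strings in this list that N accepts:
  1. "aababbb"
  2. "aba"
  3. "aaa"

"aababbb": accepted
"aba": accepted
"aaa": accepted

3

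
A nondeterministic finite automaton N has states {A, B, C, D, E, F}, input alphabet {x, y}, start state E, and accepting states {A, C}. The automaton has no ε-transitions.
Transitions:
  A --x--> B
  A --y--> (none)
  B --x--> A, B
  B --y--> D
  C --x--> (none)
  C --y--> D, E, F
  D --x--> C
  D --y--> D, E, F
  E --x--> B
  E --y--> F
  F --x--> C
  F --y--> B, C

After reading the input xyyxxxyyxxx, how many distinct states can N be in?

2

Start: {E}
read x: {B}
read y: {D}
read y: {D, E, F}
read x: {B, C}
read x: {A, B}
read x: {A, B}
read y: {D}
read y: {D, E, F}
read x: {B, C}
read x: {A, B}
read x: {A, B}
Final reachable set {A, B} has 2 states.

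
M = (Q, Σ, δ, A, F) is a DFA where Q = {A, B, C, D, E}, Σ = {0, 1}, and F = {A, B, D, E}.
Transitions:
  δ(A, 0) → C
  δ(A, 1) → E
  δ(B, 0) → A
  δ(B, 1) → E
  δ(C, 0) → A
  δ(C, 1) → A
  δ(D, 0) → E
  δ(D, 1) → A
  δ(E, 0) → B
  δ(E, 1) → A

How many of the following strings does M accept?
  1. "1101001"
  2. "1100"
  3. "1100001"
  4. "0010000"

4

"1101001": accepted
"1100": accepted
"1100001": accepted
"0010000": accepted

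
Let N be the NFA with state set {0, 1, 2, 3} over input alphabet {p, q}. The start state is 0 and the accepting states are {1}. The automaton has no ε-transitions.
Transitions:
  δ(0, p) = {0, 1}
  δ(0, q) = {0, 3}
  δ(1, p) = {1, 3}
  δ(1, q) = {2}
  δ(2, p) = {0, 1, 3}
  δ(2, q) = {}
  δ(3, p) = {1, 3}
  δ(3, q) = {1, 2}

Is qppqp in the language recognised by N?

Start: {0}
read q: {0, 3}
read p: {0, 1, 3}
read p: {0, 1, 3}
read q: {0, 1, 2, 3}
read p: {0, 1, 3}
Reachable ∩ accepting = {1} — nonempty.

accepted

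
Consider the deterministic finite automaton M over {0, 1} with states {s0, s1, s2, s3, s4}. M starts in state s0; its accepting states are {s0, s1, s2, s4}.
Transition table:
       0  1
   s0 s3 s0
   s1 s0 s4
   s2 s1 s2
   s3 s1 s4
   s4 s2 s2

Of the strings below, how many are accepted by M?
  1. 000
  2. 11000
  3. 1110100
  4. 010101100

4

000: accepted
11000: accepted
1110100: accepted
010101100: accepted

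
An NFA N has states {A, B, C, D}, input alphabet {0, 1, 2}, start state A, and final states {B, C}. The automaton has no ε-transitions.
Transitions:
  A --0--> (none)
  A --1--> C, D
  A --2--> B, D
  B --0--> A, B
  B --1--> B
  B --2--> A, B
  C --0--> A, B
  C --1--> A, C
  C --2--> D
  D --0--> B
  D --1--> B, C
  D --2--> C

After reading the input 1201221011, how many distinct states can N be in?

3

Start: {A}
read 1: {C, D}
read 2: {C, D}
read 0: {A, B}
read 1: {B, C, D}
read 2: {A, B, C, D}
read 2: {A, B, C, D}
read 1: {A, B, C, D}
read 0: {A, B}
read 1: {B, C, D}
read 1: {A, B, C}
Final reachable set {A, B, C} has 3 states.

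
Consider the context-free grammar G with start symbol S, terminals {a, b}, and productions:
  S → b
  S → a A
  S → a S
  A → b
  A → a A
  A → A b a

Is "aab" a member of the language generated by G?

yes

S ⇒ aS ⇒ aaS ⇒ aab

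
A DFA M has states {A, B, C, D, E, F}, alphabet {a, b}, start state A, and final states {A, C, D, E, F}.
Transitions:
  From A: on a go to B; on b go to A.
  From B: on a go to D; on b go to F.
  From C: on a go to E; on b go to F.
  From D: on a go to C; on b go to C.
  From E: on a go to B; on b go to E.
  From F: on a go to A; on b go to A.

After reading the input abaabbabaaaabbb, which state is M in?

A --a--> B
B --b--> F
F --a--> A
A --a--> B
B --b--> F
F --b--> A
A --a--> B
B --b--> F
F --a--> A
A --a--> B
B --a--> D
D --a--> C
C --b--> F
F --b--> A
A --b--> A

A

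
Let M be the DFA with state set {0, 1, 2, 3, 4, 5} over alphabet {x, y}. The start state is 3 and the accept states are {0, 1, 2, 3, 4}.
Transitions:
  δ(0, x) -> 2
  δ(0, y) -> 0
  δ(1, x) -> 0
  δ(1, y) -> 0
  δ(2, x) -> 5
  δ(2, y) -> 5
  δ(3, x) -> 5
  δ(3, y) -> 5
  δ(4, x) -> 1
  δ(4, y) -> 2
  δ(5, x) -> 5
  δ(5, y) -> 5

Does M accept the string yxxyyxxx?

3 --y--> 5
5 --x--> 5
5 --x--> 5
5 --y--> 5
5 --y--> 5
5 --x--> 5
5 --x--> 5
5 --x--> 5
End in state 5, which is not an accepting state.

rejected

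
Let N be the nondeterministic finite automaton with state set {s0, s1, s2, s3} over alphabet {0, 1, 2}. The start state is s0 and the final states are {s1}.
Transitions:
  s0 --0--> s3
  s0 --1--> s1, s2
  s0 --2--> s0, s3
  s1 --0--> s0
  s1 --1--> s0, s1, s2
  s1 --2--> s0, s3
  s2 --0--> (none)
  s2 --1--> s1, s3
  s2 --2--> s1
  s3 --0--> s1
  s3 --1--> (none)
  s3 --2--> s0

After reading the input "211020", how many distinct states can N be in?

Start: {s0}
read 2: {s0, s3}
read 1: {s1, s2}
read 1: {s0, s1, s2, s3}
read 0: {s0, s1, s3}
read 2: {s0, s3}
read 0: {s1, s3}
Final reachable set {s1, s3} has 2 states.

2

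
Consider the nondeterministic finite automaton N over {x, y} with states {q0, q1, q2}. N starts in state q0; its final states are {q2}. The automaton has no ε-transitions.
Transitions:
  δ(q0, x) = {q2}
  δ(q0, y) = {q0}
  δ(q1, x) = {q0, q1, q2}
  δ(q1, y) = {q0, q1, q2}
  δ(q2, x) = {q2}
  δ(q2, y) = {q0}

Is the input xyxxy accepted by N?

rejected

Start: {q0}
read x: {q2}
read y: {q0}
read x: {q2}
read x: {q2}
read y: {q0}
Reachable ∩ accepting = {} — empty.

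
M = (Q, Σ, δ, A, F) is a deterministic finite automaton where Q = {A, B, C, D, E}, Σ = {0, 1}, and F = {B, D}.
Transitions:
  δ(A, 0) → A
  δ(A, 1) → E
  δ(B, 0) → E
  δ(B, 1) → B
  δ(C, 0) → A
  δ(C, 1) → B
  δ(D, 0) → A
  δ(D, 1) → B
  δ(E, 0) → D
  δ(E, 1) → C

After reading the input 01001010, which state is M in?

E

A --0--> A
A --1--> E
E --0--> D
D --0--> A
A --1--> E
E --0--> D
D --1--> B
B --0--> E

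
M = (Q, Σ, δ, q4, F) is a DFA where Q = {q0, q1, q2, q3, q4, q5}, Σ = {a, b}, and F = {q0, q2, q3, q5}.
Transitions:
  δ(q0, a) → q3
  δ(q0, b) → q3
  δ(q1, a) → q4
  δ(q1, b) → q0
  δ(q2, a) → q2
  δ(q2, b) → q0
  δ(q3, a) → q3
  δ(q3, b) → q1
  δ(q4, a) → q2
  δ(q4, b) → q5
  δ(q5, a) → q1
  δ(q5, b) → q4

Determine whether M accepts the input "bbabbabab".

accepted

q4 --b--> q5
q5 --b--> q4
q4 --a--> q2
q2 --b--> q0
q0 --b--> q3
q3 --a--> q3
q3 --b--> q1
q1 --a--> q4
q4 --b--> q5
End in state q5, which is an accepting state.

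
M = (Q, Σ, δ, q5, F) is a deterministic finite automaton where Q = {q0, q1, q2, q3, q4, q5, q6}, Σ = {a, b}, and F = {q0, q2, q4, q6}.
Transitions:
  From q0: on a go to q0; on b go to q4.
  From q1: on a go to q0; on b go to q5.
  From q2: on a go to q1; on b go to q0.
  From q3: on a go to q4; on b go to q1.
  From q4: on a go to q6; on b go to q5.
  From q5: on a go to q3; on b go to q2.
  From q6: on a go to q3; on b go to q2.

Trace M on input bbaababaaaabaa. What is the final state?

q3

q5 --b--> q2
q2 --b--> q0
q0 --a--> q0
q0 --a--> q0
q0 --b--> q4
q4 --a--> q6
q6 --b--> q2
q2 --a--> q1
q1 --a--> q0
q0 --a--> q0
q0 --a--> q0
q0 --b--> q4
q4 --a--> q6
q6 --a--> q3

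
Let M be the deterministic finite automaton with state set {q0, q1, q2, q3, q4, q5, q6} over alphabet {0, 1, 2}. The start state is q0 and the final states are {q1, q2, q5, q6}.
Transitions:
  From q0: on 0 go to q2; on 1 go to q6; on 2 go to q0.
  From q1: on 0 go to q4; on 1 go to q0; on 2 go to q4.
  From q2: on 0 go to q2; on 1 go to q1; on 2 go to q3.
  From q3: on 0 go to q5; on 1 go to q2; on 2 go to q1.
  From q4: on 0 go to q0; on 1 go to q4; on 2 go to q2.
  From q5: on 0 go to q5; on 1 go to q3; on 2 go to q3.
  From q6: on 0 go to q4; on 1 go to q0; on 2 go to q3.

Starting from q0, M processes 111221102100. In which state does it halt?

q0 --1--> q6
q6 --1--> q0
q0 --1--> q6
q6 --2--> q3
q3 --2--> q1
q1 --1--> q0
q0 --1--> q6
q6 --0--> q4
q4 --2--> q2
q2 --1--> q1
q1 --0--> q4
q4 --0--> q0

q0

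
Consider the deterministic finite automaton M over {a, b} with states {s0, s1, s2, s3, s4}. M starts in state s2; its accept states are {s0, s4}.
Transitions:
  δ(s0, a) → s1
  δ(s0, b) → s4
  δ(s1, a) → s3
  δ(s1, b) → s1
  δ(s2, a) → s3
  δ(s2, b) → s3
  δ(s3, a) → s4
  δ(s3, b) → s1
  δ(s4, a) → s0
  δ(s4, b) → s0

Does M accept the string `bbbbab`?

s2 --b--> s3
s3 --b--> s1
s1 --b--> s1
s1 --b--> s1
s1 --a--> s3
s3 --b--> s1
End in state s1, which is not an accepting state.

rejected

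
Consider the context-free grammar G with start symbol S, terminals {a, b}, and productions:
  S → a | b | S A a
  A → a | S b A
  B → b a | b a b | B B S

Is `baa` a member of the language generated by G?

S ⇒ SAa ⇒ bAa ⇒ baa

yes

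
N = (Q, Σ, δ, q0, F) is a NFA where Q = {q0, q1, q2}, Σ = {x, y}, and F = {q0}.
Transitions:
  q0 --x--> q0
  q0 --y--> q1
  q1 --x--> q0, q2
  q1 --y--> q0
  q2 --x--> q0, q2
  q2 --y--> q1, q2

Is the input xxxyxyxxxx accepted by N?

Start: {q0}
read x: {q0}
read x: {q0}
read x: {q0}
read y: {q1}
read x: {q0, q2}
read y: {q1, q2}
read x: {q0, q2}
read x: {q0, q2}
read x: {q0, q2}
read x: {q0, q2}
Reachable ∩ accepting = {q0} — nonempty.

accepted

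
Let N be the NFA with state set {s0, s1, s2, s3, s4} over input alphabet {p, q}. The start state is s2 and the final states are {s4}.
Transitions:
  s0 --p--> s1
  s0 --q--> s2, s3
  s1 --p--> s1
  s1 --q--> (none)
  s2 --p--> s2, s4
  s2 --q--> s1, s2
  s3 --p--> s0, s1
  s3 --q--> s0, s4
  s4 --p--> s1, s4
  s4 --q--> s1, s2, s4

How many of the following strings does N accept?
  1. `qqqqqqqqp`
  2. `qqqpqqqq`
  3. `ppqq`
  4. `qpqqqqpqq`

4

`qqqqqqqqp`: accepted
`qqqpqqqq`: accepted
`ppqq`: accepted
`qpqqqqpqq`: accepted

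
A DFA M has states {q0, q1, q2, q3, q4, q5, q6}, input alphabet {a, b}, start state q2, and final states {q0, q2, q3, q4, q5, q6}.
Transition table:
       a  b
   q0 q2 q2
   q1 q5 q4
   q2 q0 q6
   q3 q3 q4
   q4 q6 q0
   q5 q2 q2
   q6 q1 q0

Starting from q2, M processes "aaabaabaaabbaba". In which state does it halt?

q1

q2 --a--> q0
q0 --a--> q2
q2 --a--> q0
q0 --b--> q2
q2 --a--> q0
q0 --a--> q2
q2 --b--> q6
q6 --a--> q1
q1 --a--> q5
q5 --a--> q2
q2 --b--> q6
q6 --b--> q0
q0 --a--> q2
q2 --b--> q6
q6 --a--> q1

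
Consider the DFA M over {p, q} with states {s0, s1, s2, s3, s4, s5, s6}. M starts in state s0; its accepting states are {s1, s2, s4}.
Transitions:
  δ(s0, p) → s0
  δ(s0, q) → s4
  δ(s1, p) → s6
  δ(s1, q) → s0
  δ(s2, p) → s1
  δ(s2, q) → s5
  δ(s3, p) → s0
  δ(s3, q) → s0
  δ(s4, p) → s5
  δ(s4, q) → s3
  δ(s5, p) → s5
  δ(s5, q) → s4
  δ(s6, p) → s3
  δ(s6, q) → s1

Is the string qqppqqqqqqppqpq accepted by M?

s0 --q--> s4
s4 --q--> s3
s3 --p--> s0
s0 --p--> s0
s0 --q--> s4
s4 --q--> s3
s3 --q--> s0
s0 --q--> s4
s4 --q--> s3
s3 --q--> s0
s0 --p--> s0
s0 --p--> s0
s0 --q--> s4
s4 --p--> s5
s5 --q--> s4
End in state s4, which is an accepting state.

accepted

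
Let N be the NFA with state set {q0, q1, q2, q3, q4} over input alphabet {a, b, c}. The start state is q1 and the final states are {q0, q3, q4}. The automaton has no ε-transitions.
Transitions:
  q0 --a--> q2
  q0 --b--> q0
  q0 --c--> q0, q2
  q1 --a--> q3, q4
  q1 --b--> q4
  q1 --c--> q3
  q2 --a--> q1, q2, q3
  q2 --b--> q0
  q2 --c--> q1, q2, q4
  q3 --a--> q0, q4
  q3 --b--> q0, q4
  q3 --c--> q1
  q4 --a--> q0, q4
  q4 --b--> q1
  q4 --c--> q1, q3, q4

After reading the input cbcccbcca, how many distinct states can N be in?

Start: {q1}
read c: {q3}
read b: {q0, q4}
read c: {q0, q1, q2, q3, q4}
read c: {q0, q1, q2, q3, q4}
read c: {q0, q1, q2, q3, q4}
read b: {q0, q1, q4}
read c: {q0, q1, q2, q3, q4}
read c: {q0, q1, q2, q3, q4}
read a: {q0, q1, q2, q3, q4}
Final reachable set {q0, q1, q2, q3, q4} has 5 states.

5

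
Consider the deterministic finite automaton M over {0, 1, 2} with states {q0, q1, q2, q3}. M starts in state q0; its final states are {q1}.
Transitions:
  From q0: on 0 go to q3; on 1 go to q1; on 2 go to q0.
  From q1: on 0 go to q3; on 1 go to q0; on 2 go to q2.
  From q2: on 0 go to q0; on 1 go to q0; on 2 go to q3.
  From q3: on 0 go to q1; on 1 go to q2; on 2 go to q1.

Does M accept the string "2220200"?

accepted

q0 --2--> q0
q0 --2--> q0
q0 --2--> q0
q0 --0--> q3
q3 --2--> q1
q1 --0--> q3
q3 --0--> q1
End in state q1, which is an accepting state.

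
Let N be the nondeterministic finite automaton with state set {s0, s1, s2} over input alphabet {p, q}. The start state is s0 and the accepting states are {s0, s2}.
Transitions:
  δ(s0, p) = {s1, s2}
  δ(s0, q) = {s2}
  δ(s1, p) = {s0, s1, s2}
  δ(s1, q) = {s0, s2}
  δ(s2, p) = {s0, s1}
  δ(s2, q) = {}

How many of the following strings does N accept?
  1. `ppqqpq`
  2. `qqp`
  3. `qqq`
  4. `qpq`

`ppqqpq`: accepted
`qqp`: rejected
`qqq`: rejected
`qpq`: accepted

2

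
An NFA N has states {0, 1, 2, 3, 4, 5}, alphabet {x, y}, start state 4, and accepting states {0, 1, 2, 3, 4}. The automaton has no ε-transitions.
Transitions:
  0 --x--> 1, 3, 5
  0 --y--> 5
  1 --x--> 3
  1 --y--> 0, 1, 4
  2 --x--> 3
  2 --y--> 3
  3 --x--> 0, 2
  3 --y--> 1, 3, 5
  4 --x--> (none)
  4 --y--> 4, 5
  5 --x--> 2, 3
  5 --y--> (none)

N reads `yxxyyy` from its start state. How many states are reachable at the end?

Start: {4}
read y: {4, 5}
read x: {2, 3}
read x: {0, 2, 3}
read y: {1, 3, 5}
read y: {0, 1, 3, 4, 5}
read y: {0, 1, 3, 4, 5}
Final reachable set {0, 1, 3, 4, 5} has 5 states.

5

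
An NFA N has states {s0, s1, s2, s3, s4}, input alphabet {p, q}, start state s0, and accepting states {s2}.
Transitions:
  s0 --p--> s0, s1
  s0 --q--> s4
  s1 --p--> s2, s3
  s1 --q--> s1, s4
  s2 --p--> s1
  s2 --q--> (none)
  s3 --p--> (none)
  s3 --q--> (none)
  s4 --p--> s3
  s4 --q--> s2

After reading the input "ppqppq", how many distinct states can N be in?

Start: {s0}
read p: {s0, s1}
read p: {s0, s1, s2, s3}
read q: {s1, s4}
read p: {s2, s3}
read p: {s1}
read q: {s1, s4}
Final reachable set {s1, s4} has 2 states.

2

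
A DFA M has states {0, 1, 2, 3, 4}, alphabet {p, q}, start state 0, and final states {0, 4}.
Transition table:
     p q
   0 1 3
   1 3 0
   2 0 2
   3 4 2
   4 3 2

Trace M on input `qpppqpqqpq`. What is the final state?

3

0 --q--> 3
3 --p--> 4
4 --p--> 3
3 --p--> 4
4 --q--> 2
2 --p--> 0
0 --q--> 3
3 --q--> 2
2 --p--> 0
0 --q--> 3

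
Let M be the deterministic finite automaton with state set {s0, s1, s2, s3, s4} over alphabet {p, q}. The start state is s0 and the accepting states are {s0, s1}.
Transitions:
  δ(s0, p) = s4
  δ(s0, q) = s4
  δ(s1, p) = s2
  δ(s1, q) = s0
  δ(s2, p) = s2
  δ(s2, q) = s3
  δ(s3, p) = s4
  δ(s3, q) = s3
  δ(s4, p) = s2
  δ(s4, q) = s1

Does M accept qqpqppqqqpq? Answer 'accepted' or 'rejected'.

accepted

s0 --q--> s4
s4 --q--> s1
s1 --p--> s2
s2 --q--> s3
s3 --p--> s4
s4 --p--> s2
s2 --q--> s3
s3 --q--> s3
s3 --q--> s3
s3 --p--> s4
s4 --q--> s1
End in state s1, which is an accepting state.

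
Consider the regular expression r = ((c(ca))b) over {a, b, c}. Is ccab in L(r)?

yes

Split as cca·b: (c(ca)) matches cca and b matches b.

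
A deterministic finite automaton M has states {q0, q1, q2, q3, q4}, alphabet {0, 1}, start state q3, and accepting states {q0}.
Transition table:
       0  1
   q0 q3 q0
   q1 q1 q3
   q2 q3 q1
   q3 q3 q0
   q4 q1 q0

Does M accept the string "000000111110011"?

q3 --0--> q3
q3 --0--> q3
q3 --0--> q3
q3 --0--> q3
q3 --0--> q3
q3 --0--> q3
q3 --1--> q0
q0 --1--> q0
q0 --1--> q0
q0 --1--> q0
q0 --1--> q0
q0 --0--> q3
q3 --0--> q3
q3 --1--> q0
q0 --1--> q0
End in state q0, which is an accepting state.

accepted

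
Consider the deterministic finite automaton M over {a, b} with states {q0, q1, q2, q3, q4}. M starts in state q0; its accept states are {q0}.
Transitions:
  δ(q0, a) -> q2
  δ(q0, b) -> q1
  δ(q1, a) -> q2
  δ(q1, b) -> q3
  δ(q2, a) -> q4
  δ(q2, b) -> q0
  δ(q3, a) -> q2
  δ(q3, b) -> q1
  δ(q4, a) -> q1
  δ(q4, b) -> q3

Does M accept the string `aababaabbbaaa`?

rejected

q0 --a--> q2
q2 --a--> q4
q4 --b--> q3
q3 --a--> q2
q2 --b--> q0
q0 --a--> q2
q2 --a--> q4
q4 --b--> q3
q3 --b--> q1
q1 --b--> q3
q3 --a--> q2
q2 --a--> q4
q4 --a--> q1
End in state q1, which is not an accepting state.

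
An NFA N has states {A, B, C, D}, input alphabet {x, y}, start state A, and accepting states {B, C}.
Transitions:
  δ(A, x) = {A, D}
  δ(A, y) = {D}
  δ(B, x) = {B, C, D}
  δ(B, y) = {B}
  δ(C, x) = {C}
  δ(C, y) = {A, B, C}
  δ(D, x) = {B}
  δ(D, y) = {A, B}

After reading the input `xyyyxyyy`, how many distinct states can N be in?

Start: {A}
read x: {A, D}
read y: {A, B, D}
read y: {A, B, D}
read y: {A, B, D}
read x: {A, B, C, D}
read y: {A, B, C, D}
read y: {A, B, C, D}
read y: {A, B, C, D}
Final reachable set {A, B, C, D} has 4 states.

4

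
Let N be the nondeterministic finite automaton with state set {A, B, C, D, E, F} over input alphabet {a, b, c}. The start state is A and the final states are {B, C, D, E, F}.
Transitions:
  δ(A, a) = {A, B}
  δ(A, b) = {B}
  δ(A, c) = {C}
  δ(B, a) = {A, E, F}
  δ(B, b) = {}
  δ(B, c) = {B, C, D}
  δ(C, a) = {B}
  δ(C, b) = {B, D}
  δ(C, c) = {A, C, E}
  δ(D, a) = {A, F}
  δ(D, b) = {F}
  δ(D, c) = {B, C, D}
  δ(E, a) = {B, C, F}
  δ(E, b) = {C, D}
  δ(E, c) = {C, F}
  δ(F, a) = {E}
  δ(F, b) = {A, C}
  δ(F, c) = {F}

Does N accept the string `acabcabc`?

Start: {A}
read a: {A, B}
read c: {B, C, D}
read a: {A, B, E, F}
read b: {A, B, C, D}
read c: {A, B, C, D, E}
read a: {A, B, C, E, F}
read b: {A, B, C, D}
read c: {A, B, C, D, E}
Reachable ∩ accepting = {B, C, D, E} — nonempty.

accepted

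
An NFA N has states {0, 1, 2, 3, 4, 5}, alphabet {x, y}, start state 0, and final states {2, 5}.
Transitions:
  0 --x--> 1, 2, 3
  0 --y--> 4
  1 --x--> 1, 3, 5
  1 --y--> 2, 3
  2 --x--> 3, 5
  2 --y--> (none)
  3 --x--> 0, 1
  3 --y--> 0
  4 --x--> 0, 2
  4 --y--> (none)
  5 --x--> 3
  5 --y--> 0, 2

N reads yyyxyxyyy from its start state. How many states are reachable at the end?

Start: {0}
read y: {4}
read y: {}
The reachable set is empty and stays empty for the remaining 7 symbols.
Final reachable set {} has 0 states.

0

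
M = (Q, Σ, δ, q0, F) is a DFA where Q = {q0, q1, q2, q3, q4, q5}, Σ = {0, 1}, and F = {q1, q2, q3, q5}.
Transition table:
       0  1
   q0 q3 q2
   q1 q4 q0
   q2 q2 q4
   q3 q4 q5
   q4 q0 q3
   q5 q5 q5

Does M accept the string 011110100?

q0 --0--> q3
q3 --1--> q5
q5 --1--> q5
q5 --1--> q5
q5 --1--> q5
q5 --0--> q5
q5 --1--> q5
q5 --0--> q5
q5 --0--> q5
End in state q5, which is an accepting state.

accepted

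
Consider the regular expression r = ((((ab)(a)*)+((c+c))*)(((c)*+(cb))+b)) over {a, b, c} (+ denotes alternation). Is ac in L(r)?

no

No split of ac into u·v has (((ab)(a)*)+((c+c))*) matching u and (((c)*+(cb))+b) matching v.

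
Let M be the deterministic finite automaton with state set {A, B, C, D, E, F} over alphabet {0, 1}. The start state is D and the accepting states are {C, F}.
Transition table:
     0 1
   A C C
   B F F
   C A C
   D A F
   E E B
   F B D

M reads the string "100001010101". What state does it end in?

D --1--> F
F --0--> B
B --0--> F
F --0--> B
B --0--> F
F --1--> D
D --0--> A
A --1--> C
C --0--> A
A --1--> C
C --0--> A
A --1--> C

C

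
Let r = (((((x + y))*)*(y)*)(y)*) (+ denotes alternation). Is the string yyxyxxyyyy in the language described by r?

yes

Split as yyxyxx·yyyy: ((((x+y))*)*(y)*) matches yyxyxx and (y)* matches yyyy.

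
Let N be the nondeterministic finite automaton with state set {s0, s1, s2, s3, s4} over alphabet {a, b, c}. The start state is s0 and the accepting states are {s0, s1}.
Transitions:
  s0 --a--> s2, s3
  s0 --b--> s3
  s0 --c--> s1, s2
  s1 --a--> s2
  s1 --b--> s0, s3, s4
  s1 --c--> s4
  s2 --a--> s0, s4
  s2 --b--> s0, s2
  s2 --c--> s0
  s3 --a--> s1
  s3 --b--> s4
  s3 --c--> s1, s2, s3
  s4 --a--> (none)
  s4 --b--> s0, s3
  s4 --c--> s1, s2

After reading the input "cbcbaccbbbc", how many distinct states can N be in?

4

Start: {s0}
read c: {s1, s2}
read b: {s0, s2, s3, s4}
read c: {s0, s1, s2, s3}
read b: {s0, s2, s3, s4}
read a: {s0, s1, s2, s3, s4}
read c: {s0, s1, s2, s3, s4}
read c: {s0, s1, s2, s3, s4}
read b: {s0, s2, s3, s4}
read b: {s0, s2, s3, s4}
read b: {s0, s2, s3, s4}
read c: {s0, s1, s2, s3}
Final reachable set {s0, s1, s2, s3} has 4 states.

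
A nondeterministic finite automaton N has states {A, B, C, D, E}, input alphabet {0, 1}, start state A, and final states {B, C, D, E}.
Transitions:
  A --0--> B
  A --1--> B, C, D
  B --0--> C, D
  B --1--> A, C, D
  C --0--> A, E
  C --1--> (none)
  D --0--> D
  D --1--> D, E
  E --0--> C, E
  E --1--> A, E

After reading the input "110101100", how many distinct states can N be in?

Start: {A}
read 1: {B, C, D}
read 1: {A, C, D, E}
read 0: {A, B, C, D, E}
read 1: {A, B, C, D, E}
read 0: {A, B, C, D, E}
read 1: {A, B, C, D, E}
read 1: {A, B, C, D, E}
read 0: {A, B, C, D, E}
read 0: {A, B, C, D, E}
Final reachable set {A, B, C, D, E} has 5 states.

5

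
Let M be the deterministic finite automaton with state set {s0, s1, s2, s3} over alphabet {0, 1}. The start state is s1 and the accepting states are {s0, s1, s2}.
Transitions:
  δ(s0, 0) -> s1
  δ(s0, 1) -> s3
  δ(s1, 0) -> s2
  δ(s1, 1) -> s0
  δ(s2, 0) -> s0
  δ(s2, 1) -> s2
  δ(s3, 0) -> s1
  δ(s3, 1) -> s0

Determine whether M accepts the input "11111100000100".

accepted

s1 --1--> s0
s0 --1--> s3
s3 --1--> s0
s0 --1--> s3
s3 --1--> s0
s0 --1--> s3
s3 --0--> s1
s1 --0--> s2
s2 --0--> s0
s0 --0--> s1
s1 --0--> s2
s2 --1--> s2
s2 --0--> s0
s0 --0--> s1
End in state s1, which is an accepting state.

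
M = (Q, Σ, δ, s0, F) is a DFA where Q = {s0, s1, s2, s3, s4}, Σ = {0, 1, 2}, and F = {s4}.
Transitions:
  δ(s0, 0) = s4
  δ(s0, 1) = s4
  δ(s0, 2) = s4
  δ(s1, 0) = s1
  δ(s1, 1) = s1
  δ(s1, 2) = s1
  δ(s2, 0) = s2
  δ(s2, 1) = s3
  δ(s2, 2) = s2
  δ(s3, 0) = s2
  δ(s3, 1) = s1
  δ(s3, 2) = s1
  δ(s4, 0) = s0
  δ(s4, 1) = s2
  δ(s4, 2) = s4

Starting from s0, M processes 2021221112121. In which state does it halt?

s0 --2--> s4
s4 --0--> s0
s0 --2--> s4
s4 --1--> s2
s2 --2--> s2
s2 --2--> s2
s2 --1--> s3
s3 --1--> s1
s1 --1--> s1
s1 --2--> s1
s1 --1--> s1
s1 --2--> s1
s1 --1--> s1

s1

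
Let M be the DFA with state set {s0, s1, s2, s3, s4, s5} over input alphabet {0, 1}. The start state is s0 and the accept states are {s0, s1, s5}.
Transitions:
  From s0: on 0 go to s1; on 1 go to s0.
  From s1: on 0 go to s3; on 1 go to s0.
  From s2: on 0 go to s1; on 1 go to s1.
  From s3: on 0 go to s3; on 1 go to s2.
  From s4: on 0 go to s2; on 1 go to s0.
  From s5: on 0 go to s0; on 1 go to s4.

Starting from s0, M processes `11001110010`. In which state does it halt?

s1

s0 --1--> s0
s0 --1--> s0
s0 --0--> s1
s1 --0--> s3
s3 --1--> s2
s2 --1--> s1
s1 --1--> s0
s0 --0--> s1
s1 --0--> s3
s3 --1--> s2
s2 --0--> s1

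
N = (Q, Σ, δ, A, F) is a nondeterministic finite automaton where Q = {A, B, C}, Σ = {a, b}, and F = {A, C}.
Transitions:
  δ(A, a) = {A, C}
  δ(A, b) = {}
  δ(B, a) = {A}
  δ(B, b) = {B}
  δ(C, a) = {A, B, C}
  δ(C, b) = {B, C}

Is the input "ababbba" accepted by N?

Start: {A}
read a: {A, C}
read b: {B, C}
read a: {A, B, C}
read b: {B, C}
read b: {B, C}
read b: {B, C}
read a: {A, B, C}
Reachable ∩ accepting = {A, C} — nonempty.

accepted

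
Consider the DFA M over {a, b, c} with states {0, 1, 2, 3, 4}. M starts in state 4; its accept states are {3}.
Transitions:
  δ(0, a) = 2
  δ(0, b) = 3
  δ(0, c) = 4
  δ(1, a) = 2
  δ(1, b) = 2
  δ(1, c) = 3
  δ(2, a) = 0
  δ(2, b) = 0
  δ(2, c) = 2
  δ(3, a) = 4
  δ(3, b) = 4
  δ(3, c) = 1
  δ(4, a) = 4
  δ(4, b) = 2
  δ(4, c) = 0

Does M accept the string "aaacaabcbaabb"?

4 --a--> 4
4 --a--> 4
4 --a--> 4
4 --c--> 0
0 --a--> 2
2 --a--> 0
0 --b--> 3
3 --c--> 1
1 --b--> 2
2 --a--> 0
0 --a--> 2
2 --b--> 0
0 --b--> 3
End in state 3, which is an accepting state.

accepted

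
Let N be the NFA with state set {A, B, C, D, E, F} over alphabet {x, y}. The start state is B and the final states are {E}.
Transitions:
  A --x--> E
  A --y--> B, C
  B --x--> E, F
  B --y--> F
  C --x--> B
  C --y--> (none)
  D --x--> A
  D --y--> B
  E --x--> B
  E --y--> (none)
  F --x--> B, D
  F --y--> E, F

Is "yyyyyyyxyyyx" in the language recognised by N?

rejected

Start: {B}
read y: {F}
read y: {E, F}
read y: {E, F}
read y: {E, F}
read y: {E, F}
read y: {E, F}
read y: {E, F}
read x: {B, D}
read y: {B, F}
read y: {E, F}
read y: {E, F}
read x: {B, D}
Reachable ∩ accepting = {} — empty.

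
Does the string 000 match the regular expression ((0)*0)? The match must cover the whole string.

Split as 00·0: (0)* matches 00 and 0 matches 0.

yes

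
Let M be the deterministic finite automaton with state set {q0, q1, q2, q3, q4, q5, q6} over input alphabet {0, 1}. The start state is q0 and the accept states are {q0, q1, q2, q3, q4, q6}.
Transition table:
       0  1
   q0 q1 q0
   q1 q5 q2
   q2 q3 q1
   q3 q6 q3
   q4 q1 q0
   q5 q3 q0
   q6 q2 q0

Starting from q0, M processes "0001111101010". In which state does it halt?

q0 --0--> q1
q1 --0--> q5
q5 --0--> q3
q3 --1--> q3
q3 --1--> q3
q3 --1--> q3
q3 --1--> q3
q3 --1--> q3
q3 --0--> q6
q6 --1--> q0
q0 --0--> q1
q1 --1--> q2
q2 --0--> q3

q3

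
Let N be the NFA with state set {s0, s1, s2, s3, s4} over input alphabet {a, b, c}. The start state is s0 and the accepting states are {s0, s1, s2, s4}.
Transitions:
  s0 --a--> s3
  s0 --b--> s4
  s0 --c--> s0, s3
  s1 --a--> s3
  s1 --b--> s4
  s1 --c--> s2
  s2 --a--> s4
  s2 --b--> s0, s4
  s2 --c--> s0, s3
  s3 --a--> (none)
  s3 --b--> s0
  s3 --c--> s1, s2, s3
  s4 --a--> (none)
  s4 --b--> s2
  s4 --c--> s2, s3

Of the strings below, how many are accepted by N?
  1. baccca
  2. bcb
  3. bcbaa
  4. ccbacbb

2

baccca: rejected
bcb: accepted
bcbaa: rejected
ccbacbb: accepted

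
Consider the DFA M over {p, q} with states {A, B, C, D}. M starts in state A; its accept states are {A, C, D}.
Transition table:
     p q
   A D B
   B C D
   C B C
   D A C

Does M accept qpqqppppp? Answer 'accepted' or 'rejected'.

A --q--> B
B --p--> C
C --q--> C
C --q--> C
C --p--> B
B --p--> C
C --p--> B
B --p--> C
C --p--> B
End in state B, which is not an accepting state.

rejected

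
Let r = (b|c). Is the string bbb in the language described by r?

no

Neither b nor c matches bbb.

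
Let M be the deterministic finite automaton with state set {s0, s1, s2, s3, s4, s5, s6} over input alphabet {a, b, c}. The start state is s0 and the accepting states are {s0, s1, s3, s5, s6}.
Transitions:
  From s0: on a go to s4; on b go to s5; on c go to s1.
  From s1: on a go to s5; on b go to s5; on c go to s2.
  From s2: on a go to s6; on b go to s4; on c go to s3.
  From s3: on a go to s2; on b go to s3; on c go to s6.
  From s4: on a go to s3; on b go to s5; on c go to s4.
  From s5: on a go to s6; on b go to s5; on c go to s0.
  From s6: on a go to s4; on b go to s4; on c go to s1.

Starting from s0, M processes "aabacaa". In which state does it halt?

s0 --a--> s4
s4 --a--> s3
s3 --b--> s3
s3 --a--> s2
s2 --c--> s3
s3 --a--> s2
s2 --a--> s6

s6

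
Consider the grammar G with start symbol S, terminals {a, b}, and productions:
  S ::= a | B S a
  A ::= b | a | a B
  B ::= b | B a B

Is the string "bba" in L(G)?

no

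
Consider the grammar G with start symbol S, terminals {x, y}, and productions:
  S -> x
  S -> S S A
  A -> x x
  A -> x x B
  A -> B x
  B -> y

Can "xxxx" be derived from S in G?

yes

S ⇒ SSA ⇒ xSA ⇒ xxA ⇒ xxxx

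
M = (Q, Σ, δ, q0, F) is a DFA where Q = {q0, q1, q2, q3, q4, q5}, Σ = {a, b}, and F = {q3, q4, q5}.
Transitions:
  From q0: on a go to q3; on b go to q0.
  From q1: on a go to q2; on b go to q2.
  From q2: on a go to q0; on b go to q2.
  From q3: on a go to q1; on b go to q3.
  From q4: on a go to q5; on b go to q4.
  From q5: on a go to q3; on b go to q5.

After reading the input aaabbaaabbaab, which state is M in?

q0 --a--> q3
q3 --a--> q1
q1 --a--> q2
q2 --b--> q2
q2 --b--> q2
q2 --a--> q0
q0 --a--> q3
q3 --a--> q1
q1 --b--> q2
q2 --b--> q2
q2 --a--> q0
q0 --a--> q3
q3 --b--> q3

q3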